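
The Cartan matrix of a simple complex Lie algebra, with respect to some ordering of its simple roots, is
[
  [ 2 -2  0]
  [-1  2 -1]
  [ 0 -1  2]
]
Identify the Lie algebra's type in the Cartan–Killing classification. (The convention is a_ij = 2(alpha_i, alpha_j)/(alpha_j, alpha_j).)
The matrix has rank 3 with 2's on the diagonal. Reading the off-diagonal entries as Dynkin edges (a single edge where a_ij = a_ji = -1; a double or triple edge where a_ij * a_ji = 2 or 3), the diagram is a chain of 3 nodes with a double edge at one end; the terminal node there is the unique long simple root (C_3). One simple-root ordering that puts it in standard form is (alpha_3, alpha_2, alpha_1). So the algebra is type C_3, i.e. sp(6).

C_3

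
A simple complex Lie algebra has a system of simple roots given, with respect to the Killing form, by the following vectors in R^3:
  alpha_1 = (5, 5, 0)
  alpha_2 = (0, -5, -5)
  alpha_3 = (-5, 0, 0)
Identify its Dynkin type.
B_3 (so(7))

Compute the Cartan integers a_ij = 2(alpha_i, alpha_j)/(alpha_j, alpha_j); the resulting 3x3 Cartan matrix is
[[2, -1, -2], [-1, 2, 0], [-1, 0, 2]].
The roots have two lengths (squared-length ratio 2:1); the short ones are alpha_{3}. The associated Dynkin diagram is a chain of 3 nodes with a double edge at one end; the terminal node there is the unique short simple root (B_3), so the type is B_3 (the algebra so(7)).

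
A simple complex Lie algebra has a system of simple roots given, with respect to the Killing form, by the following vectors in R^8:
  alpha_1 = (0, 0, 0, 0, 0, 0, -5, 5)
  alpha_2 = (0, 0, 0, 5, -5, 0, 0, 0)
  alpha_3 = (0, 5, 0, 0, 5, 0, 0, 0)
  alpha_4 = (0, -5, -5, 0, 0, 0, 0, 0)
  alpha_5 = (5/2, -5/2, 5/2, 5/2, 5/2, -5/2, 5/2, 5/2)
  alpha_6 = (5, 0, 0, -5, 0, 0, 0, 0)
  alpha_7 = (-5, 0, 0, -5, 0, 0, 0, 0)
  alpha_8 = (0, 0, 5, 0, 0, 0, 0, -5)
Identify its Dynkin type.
Compute the Cartan integers a_ij = 2(alpha_i, alpha_j)/(alpha_j, alpha_j); the resulting 8x8 Cartan matrix is
[[2, 0, 0, 0, 0, 0, 0, -1], [0, 2, -1, 0, 0, -1, -1, 0], [0, -1, 2, -1, 0, 0, 0, 0], [0, 0, -1, 2, 0, 0, 0, -1], [0, 0, 0, 0, 2, 0, -1, 0], [0, -1, 0, 0, 0, 2, 0, 0], [0, -1, 0, 0, -1, 0, 2, 0], [-1, 0, 0, -1, 0, 0, 0, 2]].
All simple roots have the same length, so the diagram is simply laced. The associated Dynkin diagram is a chain of 7 nodes with one extra node attached to the third node from one end (E_8), so the type is E_8.

type E_8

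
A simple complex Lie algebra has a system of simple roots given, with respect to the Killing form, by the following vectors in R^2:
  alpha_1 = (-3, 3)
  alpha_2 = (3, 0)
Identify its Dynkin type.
B_2

Compute the Cartan integers a_ij = 2(alpha_i, alpha_j)/(alpha_j, alpha_j); the resulting 2x2 Cartan matrix is
[[2, -2], [-1, 2]].
The roots have two lengths (squared-length ratio 2:1); the short ones are alpha_{2}. The associated Dynkin diagram is a chain of 2 nodes with a double edge at one end; the terminal node there is the unique short simple root (B_2), so the type is B_2 (the algebra so(5)).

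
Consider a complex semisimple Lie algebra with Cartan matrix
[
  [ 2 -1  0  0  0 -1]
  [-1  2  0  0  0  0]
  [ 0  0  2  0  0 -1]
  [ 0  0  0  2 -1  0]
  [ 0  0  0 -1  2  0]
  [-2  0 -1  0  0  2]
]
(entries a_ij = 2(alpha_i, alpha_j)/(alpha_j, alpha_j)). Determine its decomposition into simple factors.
The diagram associated to this matrix has two connected components: the simple roots {alpha_4, alpha_5} form a chain of 2 nodes with single edges (A_2), and {alpha_1, alpha_2, alpha_3, alpha_6} form a chain of 4 nodes with a double edge between the middle two (F_4). A semisimple Lie algebra decomposes uniquely as the direct sum of simple ideals, one per connected component of its Dynkin diagram, so g ≅ A_2 ⊕ F_4 (dimension 8 + 52 = 60).

A2 ⊕ F4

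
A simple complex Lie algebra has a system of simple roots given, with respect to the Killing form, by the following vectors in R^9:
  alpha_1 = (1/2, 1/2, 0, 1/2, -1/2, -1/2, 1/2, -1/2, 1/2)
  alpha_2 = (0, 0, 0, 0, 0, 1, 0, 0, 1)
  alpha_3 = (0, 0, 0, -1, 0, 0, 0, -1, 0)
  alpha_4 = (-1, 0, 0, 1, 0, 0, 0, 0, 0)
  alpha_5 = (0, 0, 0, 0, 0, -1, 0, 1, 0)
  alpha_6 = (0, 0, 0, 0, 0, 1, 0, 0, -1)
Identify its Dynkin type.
E6

Compute the Cartan integers a_ij = 2(alpha_i, alpha_j)/(alpha_j, alpha_j); the resulting 6x6 Cartan matrix is
[[2, 0, 0, 0, 0, -1], [0, 2, 0, 0, -1, 0], [0, 0, 2, -1, -1, 0], [0, 0, -1, 2, 0, 0], [0, -1, -1, 0, 2, -1], [-1, 0, 0, 0, -1, 2]].
All simple roots have the same length, so the diagram is simply laced. The associated Dynkin diagram is a chain of 5 nodes with one extra node attached to the third node from one end (E_6), so the type is E_6.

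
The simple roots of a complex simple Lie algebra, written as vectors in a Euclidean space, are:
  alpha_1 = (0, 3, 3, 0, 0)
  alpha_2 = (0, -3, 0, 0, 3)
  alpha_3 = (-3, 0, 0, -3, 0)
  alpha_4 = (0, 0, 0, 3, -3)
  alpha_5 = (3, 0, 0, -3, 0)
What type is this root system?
type D_5

Compute the Cartan integers a_ij = 2(alpha_i, alpha_j)/(alpha_j, alpha_j); the resulting 5x5 Cartan matrix is
[[2, -1, 0, 0, 0], [-1, 2, 0, -1, 0], [0, 0, 2, -1, 0], [0, -1, -1, 2, -1], [0, 0, 0, -1, 2]].
All simple roots have the same length, so the diagram is simply laced. The associated Dynkin diagram is a chain of 3 nodes with a fork of two nodes at one end (D_5), so the type is D_5 (the algebra so(10)).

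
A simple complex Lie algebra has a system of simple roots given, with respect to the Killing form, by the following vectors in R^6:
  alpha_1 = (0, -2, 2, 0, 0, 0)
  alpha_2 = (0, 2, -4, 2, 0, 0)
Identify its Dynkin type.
Compute the Cartan integers a_ij = 2(alpha_i, alpha_j)/(alpha_j, alpha_j); the resulting 2x2 Cartan matrix is
[[2, -1], [-3, 2]].
The roots have two lengths (squared-length ratio 3:1); the short ones are alpha_{1}. The associated Dynkin diagram is two nodes joined by a triple edge (G_2), so the type is G_2.

G_2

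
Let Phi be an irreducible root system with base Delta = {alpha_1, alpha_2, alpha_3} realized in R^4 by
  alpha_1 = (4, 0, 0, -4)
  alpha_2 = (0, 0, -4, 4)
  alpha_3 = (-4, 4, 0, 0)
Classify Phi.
A_3

Compute the Cartan integers a_ij = 2(alpha_i, alpha_j)/(alpha_j, alpha_j); the resulting 3x3 Cartan matrix is
[[2, -1, -1], [-1, 2, 0], [-1, 0, 2]].
All simple roots have the same length, so the diagram is simply laced. The associated Dynkin diagram is a chain of 3 nodes with single edges (A_3), so the type is A_3 (the algebra sl(4)).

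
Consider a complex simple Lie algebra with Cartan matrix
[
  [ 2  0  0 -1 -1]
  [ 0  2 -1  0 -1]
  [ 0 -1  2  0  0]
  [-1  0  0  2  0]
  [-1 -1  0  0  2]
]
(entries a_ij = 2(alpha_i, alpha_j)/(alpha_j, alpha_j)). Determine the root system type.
The matrix has rank 5 with 2's on the diagonal. Reading the off-diagonal entries as Dynkin edges (a single edge where a_ij = a_ji = -1; a double or triple edge where a_ij * a_ji = 2 or 3), the diagram is a chain of 5 nodes with single edges (A_5). One simple-root ordering that puts it in standard form is (alpha_4, alpha_1, alpha_5, alpha_2, alpha_3). So the algebra is type A_5, i.e. sl(6).

A5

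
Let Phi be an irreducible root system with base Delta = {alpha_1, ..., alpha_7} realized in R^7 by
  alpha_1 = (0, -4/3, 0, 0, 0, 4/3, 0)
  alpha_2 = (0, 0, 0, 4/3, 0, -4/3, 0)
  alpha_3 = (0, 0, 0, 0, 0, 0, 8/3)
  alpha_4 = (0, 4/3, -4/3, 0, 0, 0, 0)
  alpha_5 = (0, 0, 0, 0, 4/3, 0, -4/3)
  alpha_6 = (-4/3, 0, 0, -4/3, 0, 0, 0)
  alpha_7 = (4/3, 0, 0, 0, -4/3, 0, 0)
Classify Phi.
Compute the Cartan integers a_ij = 2(alpha_i, alpha_j)/(alpha_j, alpha_j); the resulting 7x7 Cartan matrix is
[[2, -1, 0, -1, 0, 0, 0], [-1, 2, 0, 0, 0, -1, 0], [0, 0, 2, 0, -2, 0, 0], [-1, 0, 0, 2, 0, 0, 0], [0, 0, -1, 0, 2, 0, -1], [0, -1, 0, 0, 0, 2, -1], [0, 0, 0, 0, -1, -1, 2]].
The roots have two lengths (squared-length ratio 2:1); the short ones are alpha_{1,2,4,5,6,7}. The associated Dynkin diagram is a chain of 7 nodes with a double edge at one end; the terminal node there is the unique long simple root (C_7), so the type is C_7 (the algebra sp(14)).

C_7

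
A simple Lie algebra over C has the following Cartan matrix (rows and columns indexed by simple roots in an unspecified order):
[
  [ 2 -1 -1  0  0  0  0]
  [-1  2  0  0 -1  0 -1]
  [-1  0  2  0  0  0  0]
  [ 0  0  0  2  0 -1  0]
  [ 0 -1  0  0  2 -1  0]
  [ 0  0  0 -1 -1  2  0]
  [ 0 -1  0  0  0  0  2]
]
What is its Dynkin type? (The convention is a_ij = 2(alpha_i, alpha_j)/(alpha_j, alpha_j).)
type E_7

The matrix has rank 7 with 2's on the diagonal. Reading the off-diagonal entries as Dynkin edges (a single edge where a_ij = a_ji = -1; a double or triple edge where a_ij * a_ji = 2 or 3), the diagram is a chain of 6 nodes with one extra node attached to the third node from one end (E_7). One simple-root ordering that puts it in standard form is (alpha_3, alpha_7, alpha_1, alpha_2, alpha_5, alpha_6, alpha_4). So the algebra is type E_7.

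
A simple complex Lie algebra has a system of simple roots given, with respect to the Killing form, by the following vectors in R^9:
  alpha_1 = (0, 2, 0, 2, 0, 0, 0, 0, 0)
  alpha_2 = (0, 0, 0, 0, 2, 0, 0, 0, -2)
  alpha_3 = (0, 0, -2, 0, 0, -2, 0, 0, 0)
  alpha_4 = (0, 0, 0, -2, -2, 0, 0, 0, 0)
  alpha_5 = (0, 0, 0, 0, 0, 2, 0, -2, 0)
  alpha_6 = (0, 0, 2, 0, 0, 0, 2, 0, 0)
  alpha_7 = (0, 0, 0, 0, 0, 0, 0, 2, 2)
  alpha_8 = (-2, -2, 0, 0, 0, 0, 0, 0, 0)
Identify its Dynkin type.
A_8 (sl(9))

Compute the Cartan integers a_ij = 2(alpha_i, alpha_j)/(alpha_j, alpha_j); the resulting 8x8 Cartan matrix is
[[2, 0, 0, -1, 0, 0, 0, -1], [0, 2, 0, -1, 0, 0, -1, 0], [0, 0, 2, 0, -1, -1, 0, 0], [-1, -1, 0, 2, 0, 0, 0, 0], [0, 0, -1, 0, 2, 0, -1, 0], [0, 0, -1, 0, 0, 2, 0, 0], [0, -1, 0, 0, -1, 0, 2, 0], [-1, 0, 0, 0, 0, 0, 0, 2]].
All simple roots have the same length, so the diagram is simply laced. The associated Dynkin diagram is a chain of 8 nodes with single edges (A_8), so the type is A_8 (the algebra sl(9)).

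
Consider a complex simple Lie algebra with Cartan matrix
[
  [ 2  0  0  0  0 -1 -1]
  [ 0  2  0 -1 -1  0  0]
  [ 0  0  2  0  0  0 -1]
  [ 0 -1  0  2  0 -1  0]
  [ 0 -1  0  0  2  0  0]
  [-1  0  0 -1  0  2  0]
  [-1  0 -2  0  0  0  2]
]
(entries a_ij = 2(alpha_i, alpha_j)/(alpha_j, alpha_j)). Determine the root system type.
The matrix has rank 7 with 2's on the diagonal. Reading the off-diagonal entries as Dynkin edges (a single edge where a_ij = a_ji = -1; a double or triple edge where a_ij * a_ji = 2 or 3), the diagram is a chain of 7 nodes with a double edge at one end; the terminal node there is the unique short simple root (B_7). One simple-root ordering that puts it in standard form is (alpha_5, alpha_2, alpha_4, alpha_6, alpha_1, alpha_7, alpha_3). So the algebra is type B_7, i.e. so(15).

B_7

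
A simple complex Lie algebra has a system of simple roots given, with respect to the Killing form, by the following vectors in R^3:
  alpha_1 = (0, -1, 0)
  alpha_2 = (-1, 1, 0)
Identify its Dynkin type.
Compute the Cartan integers a_ij = 2(alpha_i, alpha_j)/(alpha_j, alpha_j); the resulting 2x2 Cartan matrix is
[[2, -1], [-2, 2]].
The roots have two lengths (squared-length ratio 2:1); the short ones are alpha_{1}. The associated Dynkin diagram is a chain of 2 nodes with a double edge at one end; the terminal node there is the unique short simple root (B_2), so the type is B_2 (the algebra so(5)).

type B_2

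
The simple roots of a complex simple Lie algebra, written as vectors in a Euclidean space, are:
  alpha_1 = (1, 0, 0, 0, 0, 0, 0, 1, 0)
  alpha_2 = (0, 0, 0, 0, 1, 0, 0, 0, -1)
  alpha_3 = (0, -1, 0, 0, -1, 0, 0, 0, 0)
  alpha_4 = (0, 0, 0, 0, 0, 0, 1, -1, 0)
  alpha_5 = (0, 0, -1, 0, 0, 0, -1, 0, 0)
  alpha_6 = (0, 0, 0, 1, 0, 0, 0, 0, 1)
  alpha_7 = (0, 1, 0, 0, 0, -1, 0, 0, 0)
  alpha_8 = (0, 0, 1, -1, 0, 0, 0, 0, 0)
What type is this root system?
Compute the Cartan integers a_ij = 2(alpha_i, alpha_j)/(alpha_j, alpha_j); the resulting 8x8 Cartan matrix is
[[2, 0, 0, -1, 0, 0, 0, 0], [0, 2, -1, 0, 0, -1, 0, 0], [0, -1, 2, 0, 0, 0, -1, 0], [-1, 0, 0, 2, -1, 0, 0, 0], [0, 0, 0, -1, 2, 0, 0, -1], [0, -1, 0, 0, 0, 2, 0, -1], [0, 0, -1, 0, 0, 0, 2, 0], [0, 0, 0, 0, -1, -1, 0, 2]].
All simple roots have the same length, so the diagram is simply laced. The associated Dynkin diagram is a chain of 8 nodes with single edges (A_8), so the type is A_8 (the algebra sl(9)).

type A_8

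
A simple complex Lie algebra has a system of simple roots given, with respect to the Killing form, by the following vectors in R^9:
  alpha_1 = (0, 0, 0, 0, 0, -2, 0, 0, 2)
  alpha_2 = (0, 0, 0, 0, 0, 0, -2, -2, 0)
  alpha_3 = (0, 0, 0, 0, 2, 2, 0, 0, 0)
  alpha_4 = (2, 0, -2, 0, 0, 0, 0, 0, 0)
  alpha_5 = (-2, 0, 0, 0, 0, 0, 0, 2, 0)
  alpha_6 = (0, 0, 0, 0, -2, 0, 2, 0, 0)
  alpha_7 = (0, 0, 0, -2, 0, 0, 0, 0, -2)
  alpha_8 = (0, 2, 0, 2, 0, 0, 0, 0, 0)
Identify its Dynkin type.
A_8

Compute the Cartan integers a_ij = 2(alpha_i, alpha_j)/(alpha_j, alpha_j); the resulting 8x8 Cartan matrix is
[[2, 0, -1, 0, 0, 0, -1, 0], [0, 2, 0, 0, -1, -1, 0, 0], [-1, 0, 2, 0, 0, -1, 0, 0], [0, 0, 0, 2, -1, 0, 0, 0], [0, -1, 0, -1, 2, 0, 0, 0], [0, -1, -1, 0, 0, 2, 0, 0], [-1, 0, 0, 0, 0, 0, 2, -1], [0, 0, 0, 0, 0, 0, -1, 2]].
All simple roots have the same length, so the diagram is simply laced. The associated Dynkin diagram is a chain of 8 nodes with single edges (A_8), so the type is A_8 (the algebra sl(9)).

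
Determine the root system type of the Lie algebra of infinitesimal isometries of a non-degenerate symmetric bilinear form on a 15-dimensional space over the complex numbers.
This is so(15) with 15 odd, which has dimension 15(15-1)/2 = 105 and rank (15-1)/2 = 7. In the classification of classical Lie algebras, the orthogonal algebra so(2n+1) in an odd number of variables has type B_n; here n = 7, so the Dynkin diagram is a chain of 7 nodes with a double edge at one end; the terminal node there is the unique short simple root (B_7). Hence the type is B_7.

B7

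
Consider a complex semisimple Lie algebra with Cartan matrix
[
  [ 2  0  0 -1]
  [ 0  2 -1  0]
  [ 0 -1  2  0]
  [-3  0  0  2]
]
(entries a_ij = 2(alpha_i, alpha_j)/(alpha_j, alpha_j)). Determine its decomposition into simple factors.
The diagram associated to this matrix has two connected components: the simple roots {alpha_2, alpha_3} form a chain of 2 nodes with single edges (A_2), and {alpha_1, alpha_4} form two nodes joined by a triple edge (G_2). A semisimple Lie algebra decomposes uniquely as the direct sum of simple ideals, one per connected component of its Dynkin diagram, so g ≅ A_2 ⊕ G_2 (dimension 8 + 14 = 22).

type A_2 + type G_2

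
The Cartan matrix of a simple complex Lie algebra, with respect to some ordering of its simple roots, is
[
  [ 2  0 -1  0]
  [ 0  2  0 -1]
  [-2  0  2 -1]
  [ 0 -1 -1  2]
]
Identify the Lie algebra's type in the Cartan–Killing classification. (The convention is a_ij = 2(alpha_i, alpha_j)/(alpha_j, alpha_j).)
The matrix has rank 4 with 2's on the diagonal. Reading the off-diagonal entries as Dynkin edges (a single edge where a_ij = a_ji = -1; a double or triple edge where a_ij * a_ji = 2 or 3), the diagram is a chain of 4 nodes with a double edge at one end; the terminal node there is the unique short simple root (B_4). One simple-root ordering that puts it in standard form is (alpha_2, alpha_4, alpha_3, alpha_1). So the algebra is type B_4, i.e. so(9).

B_4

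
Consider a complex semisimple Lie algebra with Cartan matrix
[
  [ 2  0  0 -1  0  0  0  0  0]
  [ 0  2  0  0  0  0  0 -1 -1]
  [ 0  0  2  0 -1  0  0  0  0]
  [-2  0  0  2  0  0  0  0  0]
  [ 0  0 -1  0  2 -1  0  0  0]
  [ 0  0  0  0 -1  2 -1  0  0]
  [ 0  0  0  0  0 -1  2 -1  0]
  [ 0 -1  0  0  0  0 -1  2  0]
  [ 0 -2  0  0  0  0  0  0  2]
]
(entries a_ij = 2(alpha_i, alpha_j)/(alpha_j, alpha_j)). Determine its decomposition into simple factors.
The diagram associated to this matrix has two connected components: the simple roots {alpha_1, alpha_4} form a chain of 2 nodes with a double edge at one end; the terminal node there is the unique short simple root (B_2), and {alpha_2, alpha_3, alpha_5, alpha_6, alpha_7, alpha_8, alpha_9} form a chain of 7 nodes with a double edge at one end; the terminal node there is the unique long simple root (C_7). A semisimple Lie algebra decomposes uniquely as the direct sum of simple ideals, one per connected component of its Dynkin diagram, so g ≅ B_2 ⊕ C_7 (dimension 10 + 105 = 115).

B_2 (so(5)) + C_7 (sp(14))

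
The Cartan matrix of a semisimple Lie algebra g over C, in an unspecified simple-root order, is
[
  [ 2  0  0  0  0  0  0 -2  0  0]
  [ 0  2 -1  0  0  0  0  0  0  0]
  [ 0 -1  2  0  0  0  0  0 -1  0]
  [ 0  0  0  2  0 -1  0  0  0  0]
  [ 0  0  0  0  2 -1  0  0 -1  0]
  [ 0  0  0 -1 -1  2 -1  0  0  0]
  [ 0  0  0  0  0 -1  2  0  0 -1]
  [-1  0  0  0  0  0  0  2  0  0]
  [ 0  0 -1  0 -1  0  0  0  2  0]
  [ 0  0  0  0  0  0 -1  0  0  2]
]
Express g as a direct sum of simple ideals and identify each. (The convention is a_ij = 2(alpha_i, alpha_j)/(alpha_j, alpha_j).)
The diagram associated to this matrix has two connected components: the simple roots {alpha_1, alpha_8} form a chain of 2 nodes with a double edge at one end; the terminal node there is the unique short simple root (B_2), and {alpha_2, alpha_3, alpha_4, alpha_5, alpha_6, alpha_7, alpha_9, alpha_10} form a chain of 7 nodes with one extra node attached to the third node from one end (E_8). A semisimple Lie algebra decomposes uniquely as the direct sum of simple ideals, one per connected component of its Dynkin diagram, so g ≅ B_2 ⊕ E_8 (dimension 10 + 248 = 258).

B2 + E8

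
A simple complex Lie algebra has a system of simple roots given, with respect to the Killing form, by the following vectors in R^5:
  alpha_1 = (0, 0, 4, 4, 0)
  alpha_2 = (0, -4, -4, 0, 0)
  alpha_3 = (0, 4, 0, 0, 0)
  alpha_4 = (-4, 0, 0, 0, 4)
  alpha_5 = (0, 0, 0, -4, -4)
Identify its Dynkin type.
Compute the Cartan integers a_ij = 2(alpha_i, alpha_j)/(alpha_j, alpha_j); the resulting 5x5 Cartan matrix is
[[2, -1, 0, 0, -1], [-1, 2, -2, 0, 0], [0, -1, 2, 0, 0], [0, 0, 0, 2, -1], [-1, 0, 0, -1, 2]].
The roots have two lengths (squared-length ratio 2:1); the short ones are alpha_{3}. The associated Dynkin diagram is a chain of 5 nodes with a double edge at one end; the terminal node there is the unique short simple root (B_5), so the type is B_5 (the algebra so(11)).

type B_5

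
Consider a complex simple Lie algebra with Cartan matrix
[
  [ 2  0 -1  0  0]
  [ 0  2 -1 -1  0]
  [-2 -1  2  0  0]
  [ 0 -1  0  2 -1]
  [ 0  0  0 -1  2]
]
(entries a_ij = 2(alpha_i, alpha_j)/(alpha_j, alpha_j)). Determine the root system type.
The matrix has rank 5 with 2's on the diagonal. Reading the off-diagonal entries as Dynkin edges (a single edge where a_ij = a_ji = -1; a double or triple edge where a_ij * a_ji = 2 or 3), the diagram is a chain of 5 nodes with a double edge at one end; the terminal node there is the unique short simple root (B_5). One simple-root ordering that puts it in standard form is (alpha_5, alpha_4, alpha_2, alpha_3, alpha_1). So the algebra is type B_5, i.e. so(11).

B_5 (so(11))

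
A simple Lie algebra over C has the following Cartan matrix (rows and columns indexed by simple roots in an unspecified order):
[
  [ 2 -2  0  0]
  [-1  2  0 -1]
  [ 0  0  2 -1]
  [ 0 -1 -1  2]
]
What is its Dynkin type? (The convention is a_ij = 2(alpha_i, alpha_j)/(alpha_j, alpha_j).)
The matrix has rank 4 with 2's on the diagonal. Reading the off-diagonal entries as Dynkin edges (a single edge where a_ij = a_ji = -1; a double or triple edge where a_ij * a_ji = 2 or 3), the diagram is a chain of 4 nodes with a double edge at one end; the terminal node there is the unique long simple root (C_4). One simple-root ordering that puts it in standard form is (alpha_3, alpha_4, alpha_2, alpha_1). So the algebra is type C_4, i.e. sp(8).

C_4 (sp(8))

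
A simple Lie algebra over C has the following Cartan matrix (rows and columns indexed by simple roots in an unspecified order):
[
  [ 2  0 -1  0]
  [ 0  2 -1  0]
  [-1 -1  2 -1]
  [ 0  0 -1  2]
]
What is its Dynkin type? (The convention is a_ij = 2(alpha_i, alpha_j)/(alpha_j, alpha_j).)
D_4 (so(8))

The matrix has rank 4 with 2's on the diagonal. Reading the off-diagonal entries as Dynkin edges (a single edge where a_ij = a_ji = -1; a double or triple edge where a_ij * a_ji = 2 or 3), the diagram is a chain of 2 nodes with a fork of two nodes at one end (D_4). One simple-root ordering that puts it in standard form is (alpha_1, alpha_3, alpha_4, alpha_2). So the algebra is type D_4, i.e. so(8).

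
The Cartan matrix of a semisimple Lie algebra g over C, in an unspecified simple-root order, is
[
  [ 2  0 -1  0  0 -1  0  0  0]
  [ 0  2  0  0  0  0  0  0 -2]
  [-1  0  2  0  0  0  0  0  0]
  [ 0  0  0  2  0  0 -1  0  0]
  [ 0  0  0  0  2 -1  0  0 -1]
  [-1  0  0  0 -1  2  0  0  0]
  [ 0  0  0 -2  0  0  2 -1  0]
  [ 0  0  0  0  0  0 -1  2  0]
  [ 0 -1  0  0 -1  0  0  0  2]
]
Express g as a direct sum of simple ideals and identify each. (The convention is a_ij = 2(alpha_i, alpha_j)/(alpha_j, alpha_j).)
The diagram associated to this matrix has two connected components: the simple roots {alpha_4, alpha_7, alpha_8} form a chain of 3 nodes with a double edge at one end; the terminal node there is the unique short simple root (B_3), and {alpha_1, alpha_2, alpha_3, alpha_5, alpha_6, alpha_9} form a chain of 6 nodes with a double edge at one end; the terminal node there is the unique long simple root (C_6). A semisimple Lie algebra decomposes uniquely as the direct sum of simple ideals, one per connected component of its Dynkin diagram, so g ≅ B_3 ⊕ C_6 (dimension 21 + 78 = 99).

B_3 (so(7)) + C_6 (sp(12))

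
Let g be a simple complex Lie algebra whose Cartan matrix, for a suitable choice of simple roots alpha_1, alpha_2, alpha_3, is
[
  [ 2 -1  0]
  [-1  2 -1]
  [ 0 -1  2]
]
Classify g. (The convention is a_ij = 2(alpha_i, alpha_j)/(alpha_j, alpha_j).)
The matrix has rank 3 with 2's on the diagonal. Reading the off-diagonal entries as Dynkin edges (a single edge where a_ij = a_ji = -1; a double or triple edge where a_ij * a_ji = 2 or 3), the diagram is a chain of 3 nodes with single edges (A_3). One simple-root ordering that puts it in standard form is (alpha_3, alpha_2, alpha_1). So the algebra is type A_3, i.e. sl(4).

A_3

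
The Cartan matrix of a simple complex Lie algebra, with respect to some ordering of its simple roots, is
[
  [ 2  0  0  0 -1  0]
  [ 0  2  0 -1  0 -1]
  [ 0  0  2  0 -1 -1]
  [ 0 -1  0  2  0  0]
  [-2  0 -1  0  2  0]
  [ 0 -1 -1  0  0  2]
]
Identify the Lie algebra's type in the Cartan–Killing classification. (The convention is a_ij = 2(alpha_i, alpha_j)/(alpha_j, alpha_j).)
B_6 (so(13))

The matrix has rank 6 with 2's on the diagonal. Reading the off-diagonal entries as Dynkin edges (a single edge where a_ij = a_ji = -1; a double or triple edge where a_ij * a_ji = 2 or 3), the diagram is a chain of 6 nodes with a double edge at one end; the terminal node there is the unique short simple root (B_6). One simple-root ordering that puts it in standard form is (alpha_4, alpha_2, alpha_6, alpha_3, alpha_5, alpha_1). So the algebra is type B_6, i.e. so(13).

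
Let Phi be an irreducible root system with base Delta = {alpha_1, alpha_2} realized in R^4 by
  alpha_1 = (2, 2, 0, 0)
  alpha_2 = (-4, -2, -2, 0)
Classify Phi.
G_2

Compute the Cartan integers a_ij = 2(alpha_i, alpha_j)/(alpha_j, alpha_j); the resulting 2x2 Cartan matrix is
[[2, -1], [-3, 2]].
The roots have two lengths (squared-length ratio 3:1); the short ones are alpha_{1}. The associated Dynkin diagram is two nodes joined by a triple edge (G_2), so the type is G_2.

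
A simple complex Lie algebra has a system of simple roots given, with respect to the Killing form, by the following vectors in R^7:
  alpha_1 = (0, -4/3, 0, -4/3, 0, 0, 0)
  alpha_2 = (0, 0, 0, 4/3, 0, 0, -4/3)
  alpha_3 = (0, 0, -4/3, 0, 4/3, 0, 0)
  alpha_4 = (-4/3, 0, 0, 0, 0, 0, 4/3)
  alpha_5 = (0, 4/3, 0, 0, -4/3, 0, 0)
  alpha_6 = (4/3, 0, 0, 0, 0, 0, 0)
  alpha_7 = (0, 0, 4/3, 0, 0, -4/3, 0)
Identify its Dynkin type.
Compute the Cartan integers a_ij = 2(alpha_i, alpha_j)/(alpha_j, alpha_j); the resulting 7x7 Cartan matrix is
[[2, -1, 0, 0, -1, 0, 0], [-1, 2, 0, -1, 0, 0, 0], [0, 0, 2, 0, -1, 0, -1], [0, -1, 0, 2, 0, -2, 0], [-1, 0, -1, 0, 2, 0, 0], [0, 0, 0, -1, 0, 2, 0], [0, 0, -1, 0, 0, 0, 2]].
The roots have two lengths (squared-length ratio 2:1); the short ones are alpha_{6}. The associated Dynkin diagram is a chain of 7 nodes with a double edge at one end; the terminal node there is the unique short simple root (B_7), so the type is B_7 (the algebra so(15)).

type B_7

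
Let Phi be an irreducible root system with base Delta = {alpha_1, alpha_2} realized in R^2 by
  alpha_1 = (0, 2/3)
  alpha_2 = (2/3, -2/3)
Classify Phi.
B_2

Compute the Cartan integers a_ij = 2(alpha_i, alpha_j)/(alpha_j, alpha_j); the resulting 2x2 Cartan matrix is
[[2, -1], [-2, 2]].
The roots have two lengths (squared-length ratio 2:1); the short ones are alpha_{1}. The associated Dynkin diagram is a chain of 2 nodes with a double edge at one end; the terminal node there is the unique short simple root (B_2), so the type is B_2 (the algebra so(5)).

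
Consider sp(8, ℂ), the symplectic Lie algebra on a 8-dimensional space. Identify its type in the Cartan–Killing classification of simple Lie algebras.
type C_4

This is sp(8), which has dimension 8(8+1)/2 = 36 and rank 8/2 = 4. In the classification of classical Lie algebras, the symplectic algebra sp(2n) has type C_n; here n = 4, so the Dynkin diagram is a chain of 4 nodes with a double edge at one end; the terminal node there is the unique long simple root (C_4). Hence the type is C_4.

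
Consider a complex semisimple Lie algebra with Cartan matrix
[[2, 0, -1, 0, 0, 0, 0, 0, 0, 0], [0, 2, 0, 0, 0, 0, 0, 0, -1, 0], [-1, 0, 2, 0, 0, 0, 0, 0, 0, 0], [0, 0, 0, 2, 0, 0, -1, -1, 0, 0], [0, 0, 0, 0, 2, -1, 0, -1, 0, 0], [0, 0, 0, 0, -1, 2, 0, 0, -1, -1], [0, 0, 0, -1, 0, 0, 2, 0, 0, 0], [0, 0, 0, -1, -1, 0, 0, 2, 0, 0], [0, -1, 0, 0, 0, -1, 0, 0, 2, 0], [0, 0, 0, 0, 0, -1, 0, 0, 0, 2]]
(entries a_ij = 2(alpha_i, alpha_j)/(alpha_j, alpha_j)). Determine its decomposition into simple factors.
The diagram associated to this matrix has two connected components: the simple roots {alpha_1, alpha_3} form a chain of 2 nodes with single edges (A_2), and {alpha_2, alpha_4, alpha_5, alpha_6, alpha_7, alpha_8, alpha_9, alpha_10} form a chain of 7 nodes with one extra node attached to the third node from one end (E_8). A semisimple Lie algebra decomposes uniquely as the direct sum of simple ideals, one per connected component of its Dynkin diagram, so g ≅ A_2 ⊕ E_8 (dimension 8 + 248 = 256).

A2 ⊕ E8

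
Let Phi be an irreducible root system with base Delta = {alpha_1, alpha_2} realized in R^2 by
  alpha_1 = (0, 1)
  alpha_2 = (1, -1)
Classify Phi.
Compute the Cartan integers a_ij = 2(alpha_i, alpha_j)/(alpha_j, alpha_j); the resulting 2x2 Cartan matrix is
[[2, -1], [-2, 2]].
The roots have two lengths (squared-length ratio 2:1); the short ones are alpha_{1}. The associated Dynkin diagram is a chain of 2 nodes with a double edge at one end; the terminal node there is the unique short simple root (B_2), so the type is B_2 (the algebra so(5)).

type B_2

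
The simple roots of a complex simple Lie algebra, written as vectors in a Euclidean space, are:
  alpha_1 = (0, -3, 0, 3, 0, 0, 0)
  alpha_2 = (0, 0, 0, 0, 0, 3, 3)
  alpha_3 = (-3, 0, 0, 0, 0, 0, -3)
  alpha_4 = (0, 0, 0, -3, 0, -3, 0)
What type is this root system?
Compute the Cartan integers a_ij = 2(alpha_i, alpha_j)/(alpha_j, alpha_j); the resulting 4x4 Cartan matrix is
[[2, 0, 0, -1], [0, 2, -1, -1], [0, -1, 2, 0], [-1, -1, 0, 2]].
All simple roots have the same length, so the diagram is simply laced. The associated Dynkin diagram is a chain of 4 nodes with single edges (A_4), so the type is A_4 (the algebra sl(5)).

A4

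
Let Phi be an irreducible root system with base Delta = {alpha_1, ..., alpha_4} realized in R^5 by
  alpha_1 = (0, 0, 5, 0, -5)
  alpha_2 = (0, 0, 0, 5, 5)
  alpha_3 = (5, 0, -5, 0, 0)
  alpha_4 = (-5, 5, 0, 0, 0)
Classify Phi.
A4

Compute the Cartan integers a_ij = 2(alpha_i, alpha_j)/(alpha_j, alpha_j); the resulting 4x4 Cartan matrix is
[[2, -1, -1, 0], [-1, 2, 0, 0], [-1, 0, 2, -1], [0, 0, -1, 2]].
All simple roots have the same length, so the diagram is simply laced. The associated Dynkin diagram is a chain of 4 nodes with single edges (A_4), so the type is A_4 (the algebra sl(5)).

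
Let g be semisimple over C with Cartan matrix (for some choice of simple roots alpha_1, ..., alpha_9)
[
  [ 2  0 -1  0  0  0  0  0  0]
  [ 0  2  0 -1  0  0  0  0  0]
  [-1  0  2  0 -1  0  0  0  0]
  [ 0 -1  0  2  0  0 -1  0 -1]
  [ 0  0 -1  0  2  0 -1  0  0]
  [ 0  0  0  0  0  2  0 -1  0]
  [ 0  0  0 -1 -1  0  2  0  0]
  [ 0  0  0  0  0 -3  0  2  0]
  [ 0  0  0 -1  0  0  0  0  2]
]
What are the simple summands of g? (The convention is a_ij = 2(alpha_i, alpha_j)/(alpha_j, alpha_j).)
type D_7 ⊕ type G_2

The diagram associated to this matrix has two connected components: the simple roots {alpha_1, alpha_2, alpha_3, alpha_4, alpha_5, alpha_7, alpha_9} form a chain of 5 nodes with a fork of two nodes at one end (D_7), and {alpha_6, alpha_8} form two nodes joined by a triple edge (G_2). A semisimple Lie algebra decomposes uniquely as the direct sum of simple ideals, one per connected component of its Dynkin diagram, so g ≅ D_7 ⊕ G_2 (dimension 91 + 14 = 105).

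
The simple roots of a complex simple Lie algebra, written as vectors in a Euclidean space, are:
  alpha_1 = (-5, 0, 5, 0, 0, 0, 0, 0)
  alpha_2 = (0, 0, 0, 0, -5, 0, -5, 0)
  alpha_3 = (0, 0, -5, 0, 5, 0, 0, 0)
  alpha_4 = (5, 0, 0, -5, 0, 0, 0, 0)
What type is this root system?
Compute the Cartan integers a_ij = 2(alpha_i, alpha_j)/(alpha_j, alpha_j); the resulting 4x4 Cartan matrix is
[[2, 0, -1, -1], [0, 2, -1, 0], [-1, -1, 2, 0], [-1, 0, 0, 2]].
All simple roots have the same length, so the diagram is simply laced. The associated Dynkin diagram is a chain of 4 nodes with single edges (A_4), so the type is A_4 (the algebra sl(5)).

A_4 (sl(5))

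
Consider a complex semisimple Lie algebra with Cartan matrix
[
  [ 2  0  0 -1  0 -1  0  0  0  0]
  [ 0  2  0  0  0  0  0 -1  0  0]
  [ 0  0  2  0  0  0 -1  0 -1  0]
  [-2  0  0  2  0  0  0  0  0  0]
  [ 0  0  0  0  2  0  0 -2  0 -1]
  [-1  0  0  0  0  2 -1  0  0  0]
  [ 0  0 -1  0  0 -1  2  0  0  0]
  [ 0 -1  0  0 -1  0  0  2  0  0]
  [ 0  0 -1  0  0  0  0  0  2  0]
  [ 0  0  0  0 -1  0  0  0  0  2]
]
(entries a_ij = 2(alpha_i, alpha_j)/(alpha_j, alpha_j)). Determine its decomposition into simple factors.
The diagram associated to this matrix has two connected components: the simple roots {alpha_1, alpha_3, alpha_4, alpha_6, alpha_7, alpha_9} form a chain of 6 nodes with a double edge at one end; the terminal node there is the unique long simple root (C_6), and {alpha_2, alpha_5, alpha_8, alpha_10} form a chain of 4 nodes with a double edge between the middle two (F_4). A semisimple Lie algebra decomposes uniquely as the direct sum of simple ideals, one per connected component of its Dynkin diagram, so g ≅ C_6 ⊕ F_4 (dimension 78 + 52 = 130).

C_6 (sp(12)) + F_4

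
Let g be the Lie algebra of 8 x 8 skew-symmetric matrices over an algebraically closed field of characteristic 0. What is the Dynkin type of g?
This is so(8) with 8 even, which has dimension 8(8-1)/2 = 28 and rank 8/2 = 4. In the classification of classical Lie algebras, the orthogonal algebra so(2n) in an even number of variables has type D_n; here n = 4, so the Dynkin diagram is a chain of 2 nodes with a fork of two nodes at one end (D_4). Hence the type is D_4.

type D_4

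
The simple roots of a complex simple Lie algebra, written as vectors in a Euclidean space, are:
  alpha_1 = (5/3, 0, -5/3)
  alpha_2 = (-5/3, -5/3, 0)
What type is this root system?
Compute the Cartan integers a_ij = 2(alpha_i, alpha_j)/(alpha_j, alpha_j); the resulting 2x2 Cartan matrix is
[[2, -1], [-1, 2]].
All simple roots have the same length, so the diagram is simply laced. The associated Dynkin diagram is a chain of 2 nodes with single edges (A_2), so the type is A_2 (the algebra sl(3)).

A_2 (sl(3))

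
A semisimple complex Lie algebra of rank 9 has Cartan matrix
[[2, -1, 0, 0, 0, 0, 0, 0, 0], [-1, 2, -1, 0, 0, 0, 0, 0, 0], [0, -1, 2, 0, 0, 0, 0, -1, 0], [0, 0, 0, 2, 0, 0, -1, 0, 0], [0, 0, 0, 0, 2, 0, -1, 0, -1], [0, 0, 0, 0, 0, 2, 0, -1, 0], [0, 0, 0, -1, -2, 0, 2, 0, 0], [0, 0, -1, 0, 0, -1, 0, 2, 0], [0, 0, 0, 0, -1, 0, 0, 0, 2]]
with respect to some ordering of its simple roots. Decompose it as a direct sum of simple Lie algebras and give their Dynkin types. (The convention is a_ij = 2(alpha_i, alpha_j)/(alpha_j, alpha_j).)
A_5 (sl(6)) + F_4

The diagram associated to this matrix has two connected components: the simple roots {alpha_1, alpha_2, alpha_3, alpha_6, alpha_8} form a chain of 5 nodes with single edges (A_5), and {alpha_4, alpha_5, alpha_7, alpha_9} form a chain of 4 nodes with a double edge between the middle two (F_4). A semisimple Lie algebra decomposes uniquely as the direct sum of simple ideals, one per connected component of its Dynkin diagram, so g ≅ A_5 ⊕ F_4 (dimension 35 + 52 = 87).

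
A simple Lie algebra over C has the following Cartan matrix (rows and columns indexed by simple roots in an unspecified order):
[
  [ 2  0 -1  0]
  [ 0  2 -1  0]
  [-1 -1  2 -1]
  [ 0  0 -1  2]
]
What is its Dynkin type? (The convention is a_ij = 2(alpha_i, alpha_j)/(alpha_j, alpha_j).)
The matrix has rank 4 with 2's on the diagonal. Reading the off-diagonal entries as Dynkin edges (a single edge where a_ij = a_ji = -1; a double or triple edge where a_ij * a_ji = 2 or 3), the diagram is a chain of 2 nodes with a fork of two nodes at one end (D_4). One simple-root ordering that puts it in standard form is (alpha_4, alpha_3, alpha_1, alpha_2). So the algebra is type D_4, i.e. so(8).

D4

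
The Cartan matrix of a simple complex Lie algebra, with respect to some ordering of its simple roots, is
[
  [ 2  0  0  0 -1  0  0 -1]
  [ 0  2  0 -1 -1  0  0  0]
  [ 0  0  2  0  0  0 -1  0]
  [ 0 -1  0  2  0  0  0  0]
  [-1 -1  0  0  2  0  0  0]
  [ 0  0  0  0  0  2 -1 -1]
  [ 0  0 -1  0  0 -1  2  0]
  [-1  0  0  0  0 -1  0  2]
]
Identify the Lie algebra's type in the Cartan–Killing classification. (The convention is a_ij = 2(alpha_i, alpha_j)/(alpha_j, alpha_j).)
The matrix has rank 8 with 2's on the diagonal. Reading the off-diagonal entries as Dynkin edges (a single edge where a_ij = a_ji = -1; a double or triple edge where a_ij * a_ji = 2 or 3), the diagram is a chain of 8 nodes with single edges (A_8). One simple-root ordering that puts it in standard form is (alpha_3, alpha_7, alpha_6, alpha_8, alpha_1, alpha_5, alpha_2, alpha_4). So the algebra is type A_8, i.e. sl(9).

type A_8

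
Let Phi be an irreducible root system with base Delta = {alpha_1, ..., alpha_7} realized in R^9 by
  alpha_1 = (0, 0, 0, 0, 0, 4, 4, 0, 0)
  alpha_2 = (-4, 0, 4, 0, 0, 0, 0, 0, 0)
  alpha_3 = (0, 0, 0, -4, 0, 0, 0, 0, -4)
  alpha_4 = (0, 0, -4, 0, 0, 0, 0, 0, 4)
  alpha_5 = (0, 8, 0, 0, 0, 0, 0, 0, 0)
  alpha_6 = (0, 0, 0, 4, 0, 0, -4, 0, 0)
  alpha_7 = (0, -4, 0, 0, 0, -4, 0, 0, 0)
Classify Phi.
Compute the Cartan integers a_ij = 2(alpha_i, alpha_j)/(alpha_j, alpha_j); the resulting 7x7 Cartan matrix is
[[2, 0, 0, 0, 0, -1, -1], [0, 2, 0, -1, 0, 0, 0], [0, 0, 2, -1, 0, -1, 0], [0, -1, -1, 2, 0, 0, 0], [0, 0, 0, 0, 2, 0, -2], [-1, 0, -1, 0, 0, 2, 0], [-1, 0, 0, 0, -1, 0, 2]].
The roots have two lengths (squared-length ratio 2:1); the short ones are alpha_{1,2,3,4,6,7}. The associated Dynkin diagram is a chain of 7 nodes with a double edge at one end; the terminal node there is the unique long simple root (C_7), so the type is C_7 (the algebra sp(14)).

C_7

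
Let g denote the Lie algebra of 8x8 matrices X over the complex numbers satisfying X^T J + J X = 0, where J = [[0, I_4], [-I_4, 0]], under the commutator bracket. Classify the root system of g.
This is sp(8), which has dimension 8(8+1)/2 = 36 and rank 8/2 = 4. In the classification of classical Lie algebras, the symplectic algebra sp(2n) has type C_n; here n = 4, so the Dynkin diagram is a chain of 4 nodes with a double edge at one end; the terminal node there is the unique long simple root (C_4). Hence the type is C_4.

type C_4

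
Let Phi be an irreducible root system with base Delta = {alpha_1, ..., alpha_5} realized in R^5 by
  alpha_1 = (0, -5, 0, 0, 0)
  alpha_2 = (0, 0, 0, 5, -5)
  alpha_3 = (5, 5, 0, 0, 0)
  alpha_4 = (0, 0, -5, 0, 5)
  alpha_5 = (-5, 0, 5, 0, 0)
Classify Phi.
Compute the Cartan integers a_ij = 2(alpha_i, alpha_j)/(alpha_j, alpha_j); the resulting 5x5 Cartan matrix is
[[2, 0, -1, 0, 0], [0, 2, 0, -1, 0], [-2, 0, 2, 0, -1], [0, -1, 0, 2, -1], [0, 0, -1, -1, 2]].
The roots have two lengths (squared-length ratio 2:1); the short ones are alpha_{1}. The associated Dynkin diagram is a chain of 5 nodes with a double edge at one end; the terminal node there is the unique short simple root (B_5), so the type is B_5 (the algebra so(11)).

B_5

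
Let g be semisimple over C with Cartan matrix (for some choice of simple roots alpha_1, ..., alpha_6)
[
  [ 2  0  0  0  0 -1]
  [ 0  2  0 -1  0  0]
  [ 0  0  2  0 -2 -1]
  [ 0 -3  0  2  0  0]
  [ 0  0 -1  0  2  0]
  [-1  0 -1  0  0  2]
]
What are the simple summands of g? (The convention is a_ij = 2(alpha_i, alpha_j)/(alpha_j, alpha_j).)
B_4 ⊕ G_2

The diagram associated to this matrix has two connected components: the simple roots {alpha_1, alpha_3, alpha_5, alpha_6} form a chain of 4 nodes with a double edge at one end; the terminal node there is the unique short simple root (B_4), and {alpha_2, alpha_4} form two nodes joined by a triple edge (G_2). A semisimple Lie algebra decomposes uniquely as the direct sum of simple ideals, one per connected component of its Dynkin diagram, so g ≅ B_4 ⊕ G_2 (dimension 36 + 14 = 50).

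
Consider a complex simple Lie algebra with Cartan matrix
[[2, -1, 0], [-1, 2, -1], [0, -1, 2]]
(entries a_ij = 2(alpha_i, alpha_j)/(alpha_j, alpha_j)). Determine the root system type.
The matrix has rank 3 with 2's on the diagonal. Reading the off-diagonal entries as Dynkin edges (a single edge where a_ij = a_ji = -1; a double or triple edge where a_ij * a_ji = 2 or 3), the diagram is a chain of 3 nodes with single edges (A_3). One simple-root ordering that puts it in standard form is (alpha_3, alpha_2, alpha_1). So the algebra is type A_3, i.e. sl(4).

A_3 (sl(4))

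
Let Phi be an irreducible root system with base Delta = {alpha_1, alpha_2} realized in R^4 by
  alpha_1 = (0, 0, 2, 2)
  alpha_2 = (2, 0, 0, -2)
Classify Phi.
Compute the Cartan integers a_ij = 2(alpha_i, alpha_j)/(alpha_j, alpha_j); the resulting 2x2 Cartan matrix is
[[2, -1], [-1, 2]].
All simple roots have the same length, so the diagram is simply laced. The associated Dynkin diagram is a chain of 2 nodes with single edges (A_2), so the type is A_2 (the algebra sl(3)).

A_2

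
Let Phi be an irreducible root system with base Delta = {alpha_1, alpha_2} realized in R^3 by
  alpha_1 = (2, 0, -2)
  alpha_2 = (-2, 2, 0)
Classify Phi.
Compute the Cartan integers a_ij = 2(alpha_i, alpha_j)/(alpha_j, alpha_j); the resulting 2x2 Cartan matrix is
[[2, -1], [-1, 2]].
All simple roots have the same length, so the diagram is simply laced. The associated Dynkin diagram is a chain of 2 nodes with single edges (A_2), so the type is A_2 (the algebra sl(3)).

type A_2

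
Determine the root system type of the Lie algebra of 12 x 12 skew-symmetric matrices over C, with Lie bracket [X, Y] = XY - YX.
This is so(12) with 12 even, which has dimension 12(12-1)/2 = 66 and rank 12/2 = 6. In the classification of classical Lie algebras, the orthogonal algebra so(2n) in an even number of variables has type D_n; here n = 6, so the Dynkin diagram is a chain of 4 nodes with a fork of two nodes at one end (D_6). Hence the type is D_6.

D6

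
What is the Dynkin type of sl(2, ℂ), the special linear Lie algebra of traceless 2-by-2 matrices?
A_1

This is sl(2), which has dimension 2^2 - 1 = 3 and rank 2 - 1 = 1 (a Cartan subalgebra is the diagonal traceless matrices). In the classification of classical Lie algebras, the special linear algebra sl(n+1) has type A_n; here n = 1, so the Dynkin diagram is a chain of 1 nodes with single edges (A_1). Hence the type is A_1.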